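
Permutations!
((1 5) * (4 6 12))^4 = ((1 5)(4 6 12))^4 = (4 6 12)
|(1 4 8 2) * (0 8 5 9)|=|(0 8 2 1 4 5 9)|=7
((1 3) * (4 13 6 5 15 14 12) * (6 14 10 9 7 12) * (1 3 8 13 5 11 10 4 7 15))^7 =((1 8 13 14 6 11 10 9 15 4 5)(7 12))^7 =(1 9 14 5 10 13 4 11 8 15 6)(7 12)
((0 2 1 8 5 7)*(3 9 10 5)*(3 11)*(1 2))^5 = ((0 1 8 11 3 9 10 5 7))^5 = (0 9 1 10 8 5 11 7 3)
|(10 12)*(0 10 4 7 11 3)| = 7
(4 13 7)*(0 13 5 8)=(0 13 7 4 5 8)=[13, 1, 2, 3, 5, 8, 6, 4, 0, 9, 10, 11, 12, 7]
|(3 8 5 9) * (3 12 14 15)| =7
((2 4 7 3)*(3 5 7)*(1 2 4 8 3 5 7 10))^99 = (1 2 8 3 4 5 10)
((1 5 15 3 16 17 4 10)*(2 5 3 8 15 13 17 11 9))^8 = (1 17 2 16 10 13 9 3 4 5 11) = ((1 3 16 11 9 2 5 13 17 4 10)(8 15))^8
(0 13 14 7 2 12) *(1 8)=(0 13 14 7 2 12)(1 8)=[13, 8, 12, 3, 4, 5, 6, 2, 1, 9, 10, 11, 0, 14, 7]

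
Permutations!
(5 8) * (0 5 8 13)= (0 5 13)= [5, 1, 2, 3, 4, 13, 6, 7, 8, 9, 10, 11, 12, 0]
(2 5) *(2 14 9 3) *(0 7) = (0 7)(2 5 14 9 3) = [7, 1, 5, 2, 4, 14, 6, 0, 8, 3, 10, 11, 12, 13, 9]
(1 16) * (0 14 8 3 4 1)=(0 14 8 3 4 1 16)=[14, 16, 2, 4, 1, 5, 6, 7, 3, 9, 10, 11, 12, 13, 8, 15, 0]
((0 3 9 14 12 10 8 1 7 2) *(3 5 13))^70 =(0 7 8 12 9 13)(1 10 14 3 5 2)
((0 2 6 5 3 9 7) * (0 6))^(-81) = (0 2)(3 5 6 7 9)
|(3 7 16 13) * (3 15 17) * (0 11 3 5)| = 9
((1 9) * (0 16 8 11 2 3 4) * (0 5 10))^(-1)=(0 10 5 4 3 2 11 8 16)(1 9)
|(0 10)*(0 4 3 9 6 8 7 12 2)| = 10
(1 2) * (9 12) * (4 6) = (1 2)(4 6)(9 12) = [0, 2, 1, 3, 6, 5, 4, 7, 8, 12, 10, 11, 9]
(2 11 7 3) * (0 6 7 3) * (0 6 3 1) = (0 3 2 11 1)(6 7) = [3, 0, 11, 2, 4, 5, 7, 6, 8, 9, 10, 1]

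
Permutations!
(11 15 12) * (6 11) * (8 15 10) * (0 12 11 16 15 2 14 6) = (0 12)(2 14 6 16 15 11 10 8) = [12, 1, 14, 3, 4, 5, 16, 7, 2, 9, 8, 10, 0, 13, 6, 11, 15]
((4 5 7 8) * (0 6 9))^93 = ((0 6 9)(4 5 7 8))^93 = (9)(4 5 7 8)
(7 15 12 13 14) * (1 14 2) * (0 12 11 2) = (0 12 13)(1 14 7 15 11 2) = [12, 14, 1, 3, 4, 5, 6, 15, 8, 9, 10, 2, 13, 0, 7, 11]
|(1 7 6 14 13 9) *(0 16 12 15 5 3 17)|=|(0 16 12 15 5 3 17)(1 7 6 14 13 9)|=42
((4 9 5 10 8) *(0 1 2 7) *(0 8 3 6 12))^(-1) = ((0 1 2 7 8 4 9 5 10 3 6 12))^(-1) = (0 12 6 3 10 5 9 4 8 7 2 1)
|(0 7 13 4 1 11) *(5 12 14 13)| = 9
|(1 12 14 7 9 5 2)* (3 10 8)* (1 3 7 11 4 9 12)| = |(2 3 10 8 7 12 14 11 4 9 5)| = 11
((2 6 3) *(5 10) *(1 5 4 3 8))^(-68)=((1 5 10 4 3 2 6 8))^(-68)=(1 3)(2 5)(4 8)(6 10)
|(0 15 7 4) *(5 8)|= 4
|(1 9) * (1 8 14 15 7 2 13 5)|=9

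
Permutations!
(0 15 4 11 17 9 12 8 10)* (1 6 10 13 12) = (0 15 4 11 17 9 1 6 10)(8 13 12) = [15, 6, 2, 3, 11, 5, 10, 7, 13, 1, 0, 17, 8, 12, 14, 4, 16, 9]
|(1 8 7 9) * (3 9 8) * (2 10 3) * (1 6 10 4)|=12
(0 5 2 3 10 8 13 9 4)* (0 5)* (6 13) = [0, 1, 3, 10, 5, 2, 13, 7, 6, 4, 8, 11, 12, 9] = (2 3 10 8 6 13 9 4 5)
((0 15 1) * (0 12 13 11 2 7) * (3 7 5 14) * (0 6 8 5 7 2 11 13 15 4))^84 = (15)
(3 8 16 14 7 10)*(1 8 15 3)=(1 8 16 14 7 10)(3 15)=[0, 8, 2, 15, 4, 5, 6, 10, 16, 9, 1, 11, 12, 13, 7, 3, 14]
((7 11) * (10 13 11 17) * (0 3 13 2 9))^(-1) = ((0 3 13 11 7 17 10 2 9))^(-1) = (0 9 2 10 17 7 11 13 3)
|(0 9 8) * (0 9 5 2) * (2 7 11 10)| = |(0 5 7 11 10 2)(8 9)| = 6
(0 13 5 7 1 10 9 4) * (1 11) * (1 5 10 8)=(0 13 10 9 4)(1 8)(5 7 11)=[13, 8, 2, 3, 0, 7, 6, 11, 1, 4, 9, 5, 12, 10]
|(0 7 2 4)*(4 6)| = |(0 7 2 6 4)| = 5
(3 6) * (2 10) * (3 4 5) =[0, 1, 10, 6, 5, 3, 4, 7, 8, 9, 2] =(2 10)(3 6 4 5)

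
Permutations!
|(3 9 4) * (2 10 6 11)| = 12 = |(2 10 6 11)(3 9 4)|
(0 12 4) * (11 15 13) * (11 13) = (0 12 4)(11 15) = [12, 1, 2, 3, 0, 5, 6, 7, 8, 9, 10, 15, 4, 13, 14, 11]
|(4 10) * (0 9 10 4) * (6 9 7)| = 5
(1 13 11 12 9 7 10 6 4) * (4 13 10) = (1 10 6 13 11 12 9 7 4) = [0, 10, 2, 3, 1, 5, 13, 4, 8, 7, 6, 12, 9, 11]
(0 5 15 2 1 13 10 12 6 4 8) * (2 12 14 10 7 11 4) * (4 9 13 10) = [5, 10, 1, 3, 8, 15, 2, 11, 0, 13, 14, 9, 6, 7, 4, 12] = (0 5 15 12 6 2 1 10 14 4 8)(7 11 9 13)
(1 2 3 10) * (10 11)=(1 2 3 11 10)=[0, 2, 3, 11, 4, 5, 6, 7, 8, 9, 1, 10]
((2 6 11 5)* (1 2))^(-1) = (1 5 11 6 2) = ((1 2 6 11 5))^(-1)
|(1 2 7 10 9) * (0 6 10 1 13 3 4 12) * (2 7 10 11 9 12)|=10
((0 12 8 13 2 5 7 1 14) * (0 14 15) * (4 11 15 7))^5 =((0 12 8 13 2 5 4 11 15)(1 7))^5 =(0 5 12 4 8 11 13 15 2)(1 7)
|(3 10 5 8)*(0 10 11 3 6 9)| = 6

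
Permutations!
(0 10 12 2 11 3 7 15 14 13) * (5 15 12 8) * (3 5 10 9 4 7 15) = (0 9 4 7 12 2 11 5 3 15 14 13)(8 10) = [9, 1, 11, 15, 7, 3, 6, 12, 10, 4, 8, 5, 2, 0, 13, 14]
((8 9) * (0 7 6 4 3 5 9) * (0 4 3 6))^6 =((0 7)(3 5 9 8 4 6))^6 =(9)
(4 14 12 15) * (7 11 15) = [0, 1, 2, 3, 14, 5, 6, 11, 8, 9, 10, 15, 7, 13, 12, 4] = (4 14 12 7 11 15)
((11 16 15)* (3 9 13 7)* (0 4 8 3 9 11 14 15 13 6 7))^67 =(0 11 4 16 8 13 3)(6 7 9)(14 15)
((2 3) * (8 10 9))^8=((2 3)(8 10 9))^8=(8 9 10)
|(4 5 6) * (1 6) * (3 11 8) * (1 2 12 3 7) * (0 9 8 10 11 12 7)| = |(0 9 8)(1 6 4 5 2 7)(3 12)(10 11)| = 6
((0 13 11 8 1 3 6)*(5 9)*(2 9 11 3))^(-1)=(0 6 3 13)(1 8 11 5 9 2)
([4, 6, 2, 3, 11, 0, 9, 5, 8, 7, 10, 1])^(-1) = (0 5 7 9 6 1 11 4)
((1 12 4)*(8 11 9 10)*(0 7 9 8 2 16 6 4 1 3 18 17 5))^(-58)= (0 9 2 6 3 17)(4 18 5 7 10 16)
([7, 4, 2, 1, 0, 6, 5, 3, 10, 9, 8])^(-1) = [4, 3, 2, 7, 1, 6, 5, 0, 10, 9, 8]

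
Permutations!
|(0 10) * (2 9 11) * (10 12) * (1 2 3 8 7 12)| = 10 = |(0 1 2 9 11 3 8 7 12 10)|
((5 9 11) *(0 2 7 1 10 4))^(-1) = ((0 2 7 1 10 4)(5 9 11))^(-1) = (0 4 10 1 7 2)(5 11 9)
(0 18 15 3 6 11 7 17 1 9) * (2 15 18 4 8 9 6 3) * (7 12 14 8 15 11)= (18)(0 4 15 2 11 12 14 8 9)(1 6 7 17)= [4, 6, 11, 3, 15, 5, 7, 17, 9, 0, 10, 12, 14, 13, 8, 2, 16, 1, 18]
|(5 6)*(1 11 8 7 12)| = |(1 11 8 7 12)(5 6)| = 10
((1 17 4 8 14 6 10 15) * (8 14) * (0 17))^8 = ((0 17 4 14 6 10 15 1))^8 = (17)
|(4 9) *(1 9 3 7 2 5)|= 7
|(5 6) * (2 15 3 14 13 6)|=7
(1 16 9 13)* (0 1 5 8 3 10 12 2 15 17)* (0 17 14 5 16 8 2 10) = (17)(0 1 8 3)(2 15 14 5)(9 13 16)(10 12) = [1, 8, 15, 0, 4, 2, 6, 7, 3, 13, 12, 11, 10, 16, 5, 14, 9, 17]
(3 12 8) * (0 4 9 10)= (0 4 9 10)(3 12 8)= [4, 1, 2, 12, 9, 5, 6, 7, 3, 10, 0, 11, 8]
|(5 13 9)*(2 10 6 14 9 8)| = |(2 10 6 14 9 5 13 8)| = 8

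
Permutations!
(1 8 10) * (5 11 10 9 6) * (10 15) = (1 8 9 6 5 11 15 10) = [0, 8, 2, 3, 4, 11, 5, 7, 9, 6, 1, 15, 12, 13, 14, 10]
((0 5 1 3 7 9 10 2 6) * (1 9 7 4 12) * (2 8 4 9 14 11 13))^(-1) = ((0 5 14 11 13 2 6)(1 3 9 10 8 4 12))^(-1) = (0 6 2 13 11 14 5)(1 12 4 8 10 9 3)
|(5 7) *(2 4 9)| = |(2 4 9)(5 7)| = 6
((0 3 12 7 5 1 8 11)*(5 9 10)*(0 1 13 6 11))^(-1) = ((0 3 12 7 9 10 5 13 6 11 1 8))^(-1) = (0 8 1 11 6 13 5 10 9 7 12 3)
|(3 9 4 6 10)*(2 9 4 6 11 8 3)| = |(2 9 6 10)(3 4 11 8)| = 4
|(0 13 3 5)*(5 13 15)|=6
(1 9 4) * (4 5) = (1 9 5 4) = [0, 9, 2, 3, 1, 4, 6, 7, 8, 5]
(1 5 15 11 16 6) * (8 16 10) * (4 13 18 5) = (1 4 13 18 5 15 11 10 8 16 6) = [0, 4, 2, 3, 13, 15, 1, 7, 16, 9, 8, 10, 12, 18, 14, 11, 6, 17, 5]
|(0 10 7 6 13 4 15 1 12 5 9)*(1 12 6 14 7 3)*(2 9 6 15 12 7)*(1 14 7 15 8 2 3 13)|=|(15)(0 10 13 4 12 5 6 1 8 2 9)(3 14)|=22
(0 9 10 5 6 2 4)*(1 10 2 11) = (0 9 2 4)(1 10 5 6 11) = [9, 10, 4, 3, 0, 6, 11, 7, 8, 2, 5, 1]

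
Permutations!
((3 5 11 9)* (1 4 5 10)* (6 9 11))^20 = (11)(1 10 3 9 6 5 4)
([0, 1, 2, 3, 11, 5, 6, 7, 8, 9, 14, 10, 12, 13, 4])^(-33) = [0, 1, 2, 3, 14, 5, 6, 7, 8, 9, 11, 4, 12, 13, 10]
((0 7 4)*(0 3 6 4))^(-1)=((0 7)(3 6 4))^(-1)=(0 7)(3 4 6)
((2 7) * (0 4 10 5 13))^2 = (0 10 13 4 5)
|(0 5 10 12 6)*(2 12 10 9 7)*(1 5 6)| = |(0 6)(1 5 9 7 2 12)| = 6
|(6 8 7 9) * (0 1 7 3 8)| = 10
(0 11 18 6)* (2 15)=(0 11 18 6)(2 15)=[11, 1, 15, 3, 4, 5, 0, 7, 8, 9, 10, 18, 12, 13, 14, 2, 16, 17, 6]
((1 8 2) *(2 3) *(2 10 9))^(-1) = ((1 8 3 10 9 2))^(-1) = (1 2 9 10 3 8)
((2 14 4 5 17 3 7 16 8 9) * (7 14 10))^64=((2 10 7 16 8 9)(3 14 4 5 17))^64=(2 8 7)(3 17 5 4 14)(9 16 10)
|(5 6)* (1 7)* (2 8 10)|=|(1 7)(2 8 10)(5 6)|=6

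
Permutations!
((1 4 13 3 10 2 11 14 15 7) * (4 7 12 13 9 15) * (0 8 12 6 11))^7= (1 7)(4 9 15 6 11 14)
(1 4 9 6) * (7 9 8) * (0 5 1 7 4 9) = [5, 9, 2, 3, 8, 1, 7, 0, 4, 6] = (0 5 1 9 6 7)(4 8)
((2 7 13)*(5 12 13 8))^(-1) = (2 13 12 5 8 7)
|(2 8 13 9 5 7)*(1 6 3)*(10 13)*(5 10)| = |(1 6 3)(2 8 5 7)(9 10 13)| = 12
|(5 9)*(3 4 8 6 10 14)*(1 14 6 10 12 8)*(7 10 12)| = 12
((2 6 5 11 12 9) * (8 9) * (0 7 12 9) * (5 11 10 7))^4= (0 12 10)(5 8 7)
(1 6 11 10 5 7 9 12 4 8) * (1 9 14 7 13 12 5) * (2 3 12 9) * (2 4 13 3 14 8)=[0, 6, 14, 12, 2, 3, 11, 8, 4, 5, 1, 10, 13, 9, 7]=(1 6 11 10)(2 14 7 8 4)(3 12 13 9 5)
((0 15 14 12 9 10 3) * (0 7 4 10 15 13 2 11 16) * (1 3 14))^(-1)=(0 16 11 2 13)(1 15 9 12 14 10 4 7 3)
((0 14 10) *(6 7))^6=((0 14 10)(6 7))^6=(14)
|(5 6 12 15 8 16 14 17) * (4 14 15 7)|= |(4 14 17 5 6 12 7)(8 16 15)|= 21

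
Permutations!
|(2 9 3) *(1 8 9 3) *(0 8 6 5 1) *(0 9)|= 6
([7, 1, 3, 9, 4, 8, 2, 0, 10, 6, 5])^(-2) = [0, 1, 9, 6, 4, 8, 3, 7, 10, 2, 5]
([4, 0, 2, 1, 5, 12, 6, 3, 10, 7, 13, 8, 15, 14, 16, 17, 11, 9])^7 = [7, 9, 2, 17, 3, 1, 6, 15, 10, 12, 13, 8, 0, 14, 16, 4, 11, 5]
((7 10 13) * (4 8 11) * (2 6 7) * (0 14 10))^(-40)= ((0 14 10 13 2 6 7)(4 8 11))^(-40)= (0 10 2 7 14 13 6)(4 11 8)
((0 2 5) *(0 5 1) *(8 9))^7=(0 2 1)(8 9)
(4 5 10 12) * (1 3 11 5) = (1 3 11 5 10 12 4) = [0, 3, 2, 11, 1, 10, 6, 7, 8, 9, 12, 5, 4]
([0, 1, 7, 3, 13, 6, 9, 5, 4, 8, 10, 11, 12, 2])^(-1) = [0, 1, 13, 3, 8, 7, 5, 2, 9, 6, 10, 11, 12, 4]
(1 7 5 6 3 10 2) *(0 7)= (0 7 5 6 3 10 2 1)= [7, 0, 1, 10, 4, 6, 3, 5, 8, 9, 2]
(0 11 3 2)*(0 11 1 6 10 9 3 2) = (0 1 6 10 9 3)(2 11) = [1, 6, 11, 0, 4, 5, 10, 7, 8, 3, 9, 2]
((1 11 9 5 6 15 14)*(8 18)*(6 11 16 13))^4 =((1 16 13 6 15 14)(5 11 9)(8 18))^4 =(18)(1 15 13)(5 11 9)(6 16 14)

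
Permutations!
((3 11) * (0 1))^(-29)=(0 1)(3 11)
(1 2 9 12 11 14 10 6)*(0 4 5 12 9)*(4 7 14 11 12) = (0 7 14 10 6 1 2)(4 5) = [7, 2, 0, 3, 5, 4, 1, 14, 8, 9, 6, 11, 12, 13, 10]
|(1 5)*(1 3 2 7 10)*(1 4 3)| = |(1 5)(2 7 10 4 3)| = 10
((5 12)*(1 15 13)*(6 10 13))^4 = (1 13 10 6 15)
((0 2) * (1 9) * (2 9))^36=((0 9 1 2))^36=(9)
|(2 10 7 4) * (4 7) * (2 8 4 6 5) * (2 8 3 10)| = 6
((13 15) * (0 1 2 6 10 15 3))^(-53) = (0 6 13 1 10 3 2 15)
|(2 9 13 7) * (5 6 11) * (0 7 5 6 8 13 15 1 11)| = 24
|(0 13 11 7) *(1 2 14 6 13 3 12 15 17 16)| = |(0 3 12 15 17 16 1 2 14 6 13 11 7)| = 13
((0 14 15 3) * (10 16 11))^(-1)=(0 3 15 14)(10 11 16)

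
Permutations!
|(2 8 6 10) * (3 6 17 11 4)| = 8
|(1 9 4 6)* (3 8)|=|(1 9 4 6)(3 8)|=4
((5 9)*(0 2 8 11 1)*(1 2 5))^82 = (0 9)(1 5)(2 8 11)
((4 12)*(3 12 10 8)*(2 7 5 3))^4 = (2 12)(3 8)(4 7)(5 10)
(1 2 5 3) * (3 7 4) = (1 2 5 7 4 3) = [0, 2, 5, 1, 3, 7, 6, 4]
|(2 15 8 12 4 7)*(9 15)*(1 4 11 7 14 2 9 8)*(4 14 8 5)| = 11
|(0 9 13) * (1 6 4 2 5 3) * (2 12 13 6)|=12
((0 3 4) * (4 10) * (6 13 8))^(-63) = ((0 3 10 4)(6 13 8))^(-63) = (13)(0 3 10 4)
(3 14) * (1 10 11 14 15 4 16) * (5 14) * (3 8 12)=(1 10 11 5 14 8 12 3 15 4 16)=[0, 10, 2, 15, 16, 14, 6, 7, 12, 9, 11, 5, 3, 13, 8, 4, 1]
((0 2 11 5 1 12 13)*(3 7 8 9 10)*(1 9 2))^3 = (0 13 12 1)(2 9 7 11 10 8 5 3) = ((0 1 12 13)(2 11 5 9 10 3 7 8))^3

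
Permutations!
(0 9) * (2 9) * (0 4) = (0 2 9 4) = [2, 1, 9, 3, 0, 5, 6, 7, 8, 4]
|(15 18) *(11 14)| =2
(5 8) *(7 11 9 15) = (5 8)(7 11 9 15) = [0, 1, 2, 3, 4, 8, 6, 11, 5, 15, 10, 9, 12, 13, 14, 7]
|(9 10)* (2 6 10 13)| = 5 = |(2 6 10 9 13)|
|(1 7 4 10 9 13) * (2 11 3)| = |(1 7 4 10 9 13)(2 11 3)| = 6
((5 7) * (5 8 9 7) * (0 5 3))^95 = ((0 5 3)(7 8 9))^95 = (0 3 5)(7 9 8)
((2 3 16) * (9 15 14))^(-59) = (2 3 16)(9 15 14)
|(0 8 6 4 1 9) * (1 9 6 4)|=|(0 8 4 9)(1 6)|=4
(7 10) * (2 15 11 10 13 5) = (2 15 11 10 7 13 5) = [0, 1, 15, 3, 4, 2, 6, 13, 8, 9, 7, 10, 12, 5, 14, 11]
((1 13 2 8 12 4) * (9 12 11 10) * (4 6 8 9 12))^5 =(13)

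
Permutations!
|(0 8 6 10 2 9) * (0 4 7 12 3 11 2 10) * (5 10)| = 42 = |(0 8 6)(2 9 4 7 12 3 11)(5 10)|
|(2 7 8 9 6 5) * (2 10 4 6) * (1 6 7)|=|(1 6 5 10 4 7 8 9 2)|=9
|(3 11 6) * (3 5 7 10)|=|(3 11 6 5 7 10)|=6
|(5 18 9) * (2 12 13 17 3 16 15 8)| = 24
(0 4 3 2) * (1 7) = (0 4 3 2)(1 7) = [4, 7, 0, 2, 3, 5, 6, 1]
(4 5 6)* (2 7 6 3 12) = [0, 1, 7, 12, 5, 3, 4, 6, 8, 9, 10, 11, 2] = (2 7 6 4 5 3 12)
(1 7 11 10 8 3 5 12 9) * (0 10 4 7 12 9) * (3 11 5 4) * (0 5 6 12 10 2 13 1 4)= (0 2 13 1 10 8 11 3)(4 7 6 12 5 9)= [2, 10, 13, 0, 7, 9, 12, 6, 11, 4, 8, 3, 5, 1]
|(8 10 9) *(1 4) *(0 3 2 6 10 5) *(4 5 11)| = |(0 3 2 6 10 9 8 11 4 1 5)| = 11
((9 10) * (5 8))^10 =(10)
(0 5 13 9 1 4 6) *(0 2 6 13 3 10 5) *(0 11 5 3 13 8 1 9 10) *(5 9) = [11, 4, 6, 0, 8, 13, 2, 7, 1, 5, 3, 9, 12, 10] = (0 11 9 5 13 10 3)(1 4 8)(2 6)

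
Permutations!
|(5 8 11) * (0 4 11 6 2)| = 7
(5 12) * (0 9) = (0 9)(5 12) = [9, 1, 2, 3, 4, 12, 6, 7, 8, 0, 10, 11, 5]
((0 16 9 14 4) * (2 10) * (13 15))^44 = (0 4 14 9 16)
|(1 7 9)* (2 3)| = |(1 7 9)(2 3)| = 6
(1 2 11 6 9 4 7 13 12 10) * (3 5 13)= [0, 2, 11, 5, 7, 13, 9, 3, 8, 4, 1, 6, 10, 12]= (1 2 11 6 9 4 7 3 5 13 12 10)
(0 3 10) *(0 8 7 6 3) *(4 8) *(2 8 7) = (2 8)(3 10 4 7 6) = [0, 1, 8, 10, 7, 5, 3, 6, 2, 9, 4]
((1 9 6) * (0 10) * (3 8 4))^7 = (0 10)(1 9 6)(3 8 4)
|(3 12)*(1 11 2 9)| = 4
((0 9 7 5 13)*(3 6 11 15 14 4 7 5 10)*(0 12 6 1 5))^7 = ((0 9)(1 5 13 12 6 11 15 14 4 7 10 3))^7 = (0 9)(1 14 13 7 6 3 15 5 4 12 10 11)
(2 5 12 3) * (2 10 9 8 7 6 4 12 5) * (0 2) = [2, 1, 0, 10, 12, 5, 4, 6, 7, 8, 9, 11, 3] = (0 2)(3 10 9 8 7 6 4 12)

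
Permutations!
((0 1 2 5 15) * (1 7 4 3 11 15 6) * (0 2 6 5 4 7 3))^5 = (0 4 2 15 11 3)(1 6)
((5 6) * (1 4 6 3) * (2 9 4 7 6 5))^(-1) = ((1 7 6 2 9 4 5 3))^(-1) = (1 3 5 4 9 2 6 7)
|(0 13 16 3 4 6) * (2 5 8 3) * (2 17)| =10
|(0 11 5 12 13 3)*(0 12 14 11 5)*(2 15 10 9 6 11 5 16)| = |(0 16 2 15 10 9 6 11)(3 12 13)(5 14)| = 24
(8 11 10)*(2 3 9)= (2 3 9)(8 11 10)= [0, 1, 3, 9, 4, 5, 6, 7, 11, 2, 8, 10]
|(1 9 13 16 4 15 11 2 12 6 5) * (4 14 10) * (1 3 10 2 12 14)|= |(1 9 13 16)(2 14)(3 10 4 15 11 12 6 5)|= 8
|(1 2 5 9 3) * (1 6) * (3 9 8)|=6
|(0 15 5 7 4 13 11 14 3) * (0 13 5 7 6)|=|(0 15 7 4 5 6)(3 13 11 14)|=12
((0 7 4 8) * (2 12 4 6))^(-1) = (0 8 4 12 2 6 7)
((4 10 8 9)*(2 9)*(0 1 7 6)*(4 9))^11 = ((0 1 7 6)(2 4 10 8))^11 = (0 6 7 1)(2 8 10 4)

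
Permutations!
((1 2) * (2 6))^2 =(1 2 6)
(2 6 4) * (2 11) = (2 6 4 11) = [0, 1, 6, 3, 11, 5, 4, 7, 8, 9, 10, 2]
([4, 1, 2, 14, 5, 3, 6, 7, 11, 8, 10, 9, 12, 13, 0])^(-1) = [14, 1, 2, 5, 0, 4, 6, 7, 9, 11, 10, 8, 12, 13, 3]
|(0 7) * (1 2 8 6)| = |(0 7)(1 2 8 6)| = 4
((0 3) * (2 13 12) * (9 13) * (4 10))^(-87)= (0 3)(2 9 13 12)(4 10)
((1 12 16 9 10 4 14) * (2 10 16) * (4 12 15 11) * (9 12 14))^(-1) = (1 14 10 2 12 16 9 4 11 15)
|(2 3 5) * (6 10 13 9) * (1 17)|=12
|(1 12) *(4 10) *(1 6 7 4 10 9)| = 6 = |(1 12 6 7 4 9)|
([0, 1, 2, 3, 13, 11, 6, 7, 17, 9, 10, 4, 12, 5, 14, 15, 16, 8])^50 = [0, 1, 2, 3, 5, 4, 6, 7, 8, 9, 10, 13, 12, 11, 14, 15, 16, 17]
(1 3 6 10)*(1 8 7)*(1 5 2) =(1 3 6 10 8 7 5 2) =[0, 3, 1, 6, 4, 2, 10, 5, 7, 9, 8]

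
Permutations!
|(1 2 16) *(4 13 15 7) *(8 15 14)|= |(1 2 16)(4 13 14 8 15 7)|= 6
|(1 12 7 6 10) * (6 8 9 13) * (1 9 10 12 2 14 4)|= |(1 2 14 4)(6 12 7 8 10 9 13)|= 28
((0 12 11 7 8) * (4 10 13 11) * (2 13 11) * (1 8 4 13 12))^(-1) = ((0 1 8)(2 12 13)(4 10 11 7))^(-1) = (0 8 1)(2 13 12)(4 7 11 10)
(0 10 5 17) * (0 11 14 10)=(5 17 11 14 10)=[0, 1, 2, 3, 4, 17, 6, 7, 8, 9, 5, 14, 12, 13, 10, 15, 16, 11]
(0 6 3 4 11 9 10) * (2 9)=(0 6 3 4 11 2 9 10)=[6, 1, 9, 4, 11, 5, 3, 7, 8, 10, 0, 2]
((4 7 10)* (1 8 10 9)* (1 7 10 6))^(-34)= (10)(1 6 8)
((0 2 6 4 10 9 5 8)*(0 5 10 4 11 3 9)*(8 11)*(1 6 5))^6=((0 2 5 11 3 9 10)(1 6 8))^6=(0 10 9 3 11 5 2)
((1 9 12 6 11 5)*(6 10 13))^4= (1 13)(5 10)(6 9)(11 12)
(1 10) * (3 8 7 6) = [0, 10, 2, 8, 4, 5, 3, 6, 7, 9, 1] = (1 10)(3 8 7 6)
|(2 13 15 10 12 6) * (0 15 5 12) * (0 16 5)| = 9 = |(0 15 10 16 5 12 6 2 13)|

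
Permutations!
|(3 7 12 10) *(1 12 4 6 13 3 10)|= 10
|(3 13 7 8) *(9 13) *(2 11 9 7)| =12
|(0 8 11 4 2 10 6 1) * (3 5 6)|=|(0 8 11 4 2 10 3 5 6 1)|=10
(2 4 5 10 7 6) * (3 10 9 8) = (2 4 5 9 8 3 10 7 6) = [0, 1, 4, 10, 5, 9, 2, 6, 3, 8, 7]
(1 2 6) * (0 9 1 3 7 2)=(0 9 1)(2 6 3 7)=[9, 0, 6, 7, 4, 5, 3, 2, 8, 1]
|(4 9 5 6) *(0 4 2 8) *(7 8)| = 8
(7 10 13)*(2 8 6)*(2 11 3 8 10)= [0, 1, 10, 8, 4, 5, 11, 2, 6, 9, 13, 3, 12, 7]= (2 10 13 7)(3 8 6 11)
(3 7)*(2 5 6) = (2 5 6)(3 7) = [0, 1, 5, 7, 4, 6, 2, 3]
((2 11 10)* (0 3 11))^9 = (0 2 10 11 3)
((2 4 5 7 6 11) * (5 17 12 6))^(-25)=((2 4 17 12 6 11)(5 7))^(-25)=(2 11 6 12 17 4)(5 7)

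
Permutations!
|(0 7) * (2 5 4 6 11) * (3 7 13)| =|(0 13 3 7)(2 5 4 6 11)| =20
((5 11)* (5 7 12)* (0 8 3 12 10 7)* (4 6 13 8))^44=(0 11 5 12 3 8 13 6 4)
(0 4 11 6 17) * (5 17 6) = [4, 1, 2, 3, 11, 17, 6, 7, 8, 9, 10, 5, 12, 13, 14, 15, 16, 0] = (0 4 11 5 17)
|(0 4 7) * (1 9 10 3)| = 12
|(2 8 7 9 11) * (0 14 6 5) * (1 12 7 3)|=|(0 14 6 5)(1 12 7 9 11 2 8 3)|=8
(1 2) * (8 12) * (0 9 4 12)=(0 9 4 12 8)(1 2)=[9, 2, 1, 3, 12, 5, 6, 7, 0, 4, 10, 11, 8]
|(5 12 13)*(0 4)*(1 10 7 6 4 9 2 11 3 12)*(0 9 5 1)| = |(0 5)(1 10 7 6 4 9 2 11 3 12 13)| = 22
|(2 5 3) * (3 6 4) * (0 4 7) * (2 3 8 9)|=8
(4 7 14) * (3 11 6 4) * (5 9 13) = (3 11 6 4 7 14)(5 9 13) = [0, 1, 2, 11, 7, 9, 4, 14, 8, 13, 10, 6, 12, 5, 3]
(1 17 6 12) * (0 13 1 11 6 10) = (0 13 1 17 10)(6 12 11) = [13, 17, 2, 3, 4, 5, 12, 7, 8, 9, 0, 6, 11, 1, 14, 15, 16, 10]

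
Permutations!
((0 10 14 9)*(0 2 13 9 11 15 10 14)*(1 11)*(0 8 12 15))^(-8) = ((0 14 1 11)(2 13 9)(8 12 15 10))^(-8) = (15)(2 13 9)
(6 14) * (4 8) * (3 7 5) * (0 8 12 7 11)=(0 8 4 12 7 5 3 11)(6 14)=[8, 1, 2, 11, 12, 3, 14, 5, 4, 9, 10, 0, 7, 13, 6]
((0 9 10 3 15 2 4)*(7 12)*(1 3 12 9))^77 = (0 4 2 15 3 1)(7 9 10 12)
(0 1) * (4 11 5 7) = (0 1)(4 11 5 7) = [1, 0, 2, 3, 11, 7, 6, 4, 8, 9, 10, 5]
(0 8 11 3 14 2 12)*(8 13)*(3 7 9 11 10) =(0 13 8 10 3 14 2 12)(7 9 11) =[13, 1, 12, 14, 4, 5, 6, 9, 10, 11, 3, 7, 0, 8, 2]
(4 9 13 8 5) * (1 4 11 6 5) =(1 4 9 13 8)(5 11 6) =[0, 4, 2, 3, 9, 11, 5, 7, 1, 13, 10, 6, 12, 8]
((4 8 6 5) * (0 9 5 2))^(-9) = ((0 9 5 4 8 6 2))^(-9) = (0 6 4 9 2 8 5)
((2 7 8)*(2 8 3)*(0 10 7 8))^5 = (0 8 2 3 7 10)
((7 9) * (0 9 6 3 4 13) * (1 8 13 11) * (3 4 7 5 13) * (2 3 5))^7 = ((0 9 2 3 7 6 4 11 1 8 5 13))^7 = (0 11 2 8 7 13 4 9 1 3 5 6)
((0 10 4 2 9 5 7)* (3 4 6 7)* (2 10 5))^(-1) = (0 7 6 10 4 3 5)(2 9)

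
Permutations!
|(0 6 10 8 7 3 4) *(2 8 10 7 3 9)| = 8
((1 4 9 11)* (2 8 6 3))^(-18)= (1 9)(2 6)(3 8)(4 11)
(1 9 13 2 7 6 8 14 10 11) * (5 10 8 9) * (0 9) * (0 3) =(0 9 13 2 7 6 3)(1 5 10 11)(8 14) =[9, 5, 7, 0, 4, 10, 3, 6, 14, 13, 11, 1, 12, 2, 8]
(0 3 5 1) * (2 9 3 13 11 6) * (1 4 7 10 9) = [13, 0, 1, 5, 7, 4, 2, 10, 8, 3, 9, 6, 12, 11] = (0 13 11 6 2 1)(3 5 4 7 10 9)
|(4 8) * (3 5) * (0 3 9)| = |(0 3 5 9)(4 8)| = 4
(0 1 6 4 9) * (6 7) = (0 1 7 6 4 9) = [1, 7, 2, 3, 9, 5, 4, 6, 8, 0]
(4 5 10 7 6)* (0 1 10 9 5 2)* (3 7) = (0 1 10 3 7 6 4 2)(5 9) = [1, 10, 0, 7, 2, 9, 4, 6, 8, 5, 3]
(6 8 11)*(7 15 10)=(6 8 11)(7 15 10)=[0, 1, 2, 3, 4, 5, 8, 15, 11, 9, 7, 6, 12, 13, 14, 10]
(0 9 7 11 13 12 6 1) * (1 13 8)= (0 9 7 11 8 1)(6 13 12)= [9, 0, 2, 3, 4, 5, 13, 11, 1, 7, 10, 8, 6, 12]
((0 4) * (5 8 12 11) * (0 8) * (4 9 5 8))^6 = ((0 9 5)(8 12 11))^6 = (12)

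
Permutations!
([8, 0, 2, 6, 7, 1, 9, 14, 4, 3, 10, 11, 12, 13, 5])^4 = (0 14 8 5 4 1 7)(3 6 9)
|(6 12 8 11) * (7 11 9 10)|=7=|(6 12 8 9 10 7 11)|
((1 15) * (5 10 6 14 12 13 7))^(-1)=((1 15)(5 10 6 14 12 13 7))^(-1)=(1 15)(5 7 13 12 14 6 10)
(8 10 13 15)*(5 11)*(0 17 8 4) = (0 17 8 10 13 15 4)(5 11) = [17, 1, 2, 3, 0, 11, 6, 7, 10, 9, 13, 5, 12, 15, 14, 4, 16, 8]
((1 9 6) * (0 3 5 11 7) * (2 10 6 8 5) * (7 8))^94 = ((0 3 2 10 6 1 9 7)(5 11 8))^94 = (0 9 6 2)(1 10 3 7)(5 11 8)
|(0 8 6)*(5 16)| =|(0 8 6)(5 16)| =6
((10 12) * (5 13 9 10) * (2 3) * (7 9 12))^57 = (13)(2 3)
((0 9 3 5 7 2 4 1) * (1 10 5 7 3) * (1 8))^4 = ((0 9 8 1)(2 4 10 5 3 7))^4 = (2 3 10)(4 7 5)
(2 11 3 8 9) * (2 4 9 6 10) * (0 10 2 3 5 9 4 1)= (0 10 3 8 6 2 11 5 9 1)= [10, 0, 11, 8, 4, 9, 2, 7, 6, 1, 3, 5]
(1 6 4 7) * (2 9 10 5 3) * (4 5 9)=[0, 6, 4, 2, 7, 3, 5, 1, 8, 10, 9]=(1 6 5 3 2 4 7)(9 10)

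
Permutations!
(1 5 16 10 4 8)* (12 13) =(1 5 16 10 4 8)(12 13) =[0, 5, 2, 3, 8, 16, 6, 7, 1, 9, 4, 11, 13, 12, 14, 15, 10]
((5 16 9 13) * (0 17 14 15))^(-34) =((0 17 14 15)(5 16 9 13))^(-34) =(0 14)(5 9)(13 16)(15 17)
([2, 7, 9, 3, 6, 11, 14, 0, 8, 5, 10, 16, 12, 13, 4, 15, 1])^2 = [9, 0, 5, 3, 14, 16, 4, 2, 8, 11, 10, 1, 12, 13, 6, 15, 7]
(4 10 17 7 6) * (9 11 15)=(4 10 17 7 6)(9 11 15)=[0, 1, 2, 3, 10, 5, 4, 6, 8, 11, 17, 15, 12, 13, 14, 9, 16, 7]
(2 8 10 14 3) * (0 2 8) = (0 2)(3 8 10 14) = [2, 1, 0, 8, 4, 5, 6, 7, 10, 9, 14, 11, 12, 13, 3]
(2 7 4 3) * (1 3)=[0, 3, 7, 2, 1, 5, 6, 4]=(1 3 2 7 4)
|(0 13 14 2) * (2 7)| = 5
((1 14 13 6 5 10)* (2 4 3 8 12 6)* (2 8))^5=(1 6 13 10 12 14 5 8)(2 3 4)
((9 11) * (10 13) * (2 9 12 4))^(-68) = (13)(2 11 4 9 12) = ((2 9 11 12 4)(10 13))^(-68)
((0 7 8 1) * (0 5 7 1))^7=(0 5 8 1 7)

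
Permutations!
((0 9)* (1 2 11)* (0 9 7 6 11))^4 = ((0 7 6 11 1 2))^4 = (0 1 6)(2 11 7)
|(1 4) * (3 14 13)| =6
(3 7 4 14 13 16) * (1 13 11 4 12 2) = (1 13 16 3 7 12 2)(4 14 11) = [0, 13, 1, 7, 14, 5, 6, 12, 8, 9, 10, 4, 2, 16, 11, 15, 3]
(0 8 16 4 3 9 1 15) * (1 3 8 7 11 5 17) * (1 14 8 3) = (0 7 11 5 17 14 8 16 4 3 9 1 15) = [7, 15, 2, 9, 3, 17, 6, 11, 16, 1, 10, 5, 12, 13, 8, 0, 4, 14]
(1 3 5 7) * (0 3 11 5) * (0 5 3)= [0, 11, 2, 5, 4, 7, 6, 1, 8, 9, 10, 3]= (1 11 3 5 7)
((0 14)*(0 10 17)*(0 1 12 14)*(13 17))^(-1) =(1 17 13 10 14 12)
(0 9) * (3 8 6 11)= (0 9)(3 8 6 11)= [9, 1, 2, 8, 4, 5, 11, 7, 6, 0, 10, 3]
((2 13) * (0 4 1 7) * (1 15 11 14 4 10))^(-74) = ((0 10 1 7)(2 13)(4 15 11 14))^(-74) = (0 1)(4 11)(7 10)(14 15)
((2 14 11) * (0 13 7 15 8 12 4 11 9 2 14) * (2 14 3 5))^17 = (0 4 13 11 7 3 15 5 8 2 12)(9 14)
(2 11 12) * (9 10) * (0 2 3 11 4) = (0 2 4)(3 11 12)(9 10) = [2, 1, 4, 11, 0, 5, 6, 7, 8, 10, 9, 12, 3]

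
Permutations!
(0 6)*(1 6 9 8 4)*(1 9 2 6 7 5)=(0 2 6)(1 7 5)(4 9 8)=[2, 7, 6, 3, 9, 1, 0, 5, 4, 8]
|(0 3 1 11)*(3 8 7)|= |(0 8 7 3 1 11)|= 6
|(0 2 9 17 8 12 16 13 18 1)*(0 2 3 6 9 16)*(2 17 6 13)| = |(0 3 13 18 1 17 8 12)(2 16)(6 9)| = 8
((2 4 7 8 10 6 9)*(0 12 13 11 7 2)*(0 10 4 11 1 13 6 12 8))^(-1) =((0 8 4 2 11 7)(1 13)(6 9 10 12))^(-1) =(0 7 11 2 4 8)(1 13)(6 12 10 9)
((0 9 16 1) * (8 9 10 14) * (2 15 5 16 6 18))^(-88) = ((0 10 14 8 9 6 18 2 15 5 16 1))^(-88) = (0 15 9)(1 2 8)(5 6 10)(14 16 18)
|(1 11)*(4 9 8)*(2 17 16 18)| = |(1 11)(2 17 16 18)(4 9 8)| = 12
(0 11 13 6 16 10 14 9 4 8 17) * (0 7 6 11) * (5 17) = (4 8 5 17 7 6 16 10 14 9)(11 13) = [0, 1, 2, 3, 8, 17, 16, 6, 5, 4, 14, 13, 12, 11, 9, 15, 10, 7]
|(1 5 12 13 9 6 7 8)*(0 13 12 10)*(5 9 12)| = |(0 13 12 5 10)(1 9 6 7 8)| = 5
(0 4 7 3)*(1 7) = [4, 7, 2, 0, 1, 5, 6, 3] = (0 4 1 7 3)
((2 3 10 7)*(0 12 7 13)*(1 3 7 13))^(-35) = (0 12 13)(1 3 10)(2 7)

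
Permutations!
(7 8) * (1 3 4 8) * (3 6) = (1 6 3 4 8 7) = [0, 6, 2, 4, 8, 5, 3, 1, 7]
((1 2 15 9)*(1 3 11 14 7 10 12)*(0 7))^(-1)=((0 7 10 12 1 2 15 9 3 11 14))^(-1)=(0 14 11 3 9 15 2 1 12 10 7)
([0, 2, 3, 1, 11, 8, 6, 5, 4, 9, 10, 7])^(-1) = [0, 3, 1, 2, 8, 7, 6, 11, 5, 9, 10, 4]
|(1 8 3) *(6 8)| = 4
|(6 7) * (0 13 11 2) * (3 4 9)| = 12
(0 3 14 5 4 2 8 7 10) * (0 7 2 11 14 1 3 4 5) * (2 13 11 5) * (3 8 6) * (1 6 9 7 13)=[4, 8, 9, 6, 5, 2, 3, 10, 1, 7, 13, 14, 12, 11, 0]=(0 4 5 2 9 7 10 13 11 14)(1 8)(3 6)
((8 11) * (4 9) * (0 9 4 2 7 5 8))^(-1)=((0 9 2 7 5 8 11))^(-1)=(0 11 8 5 7 2 9)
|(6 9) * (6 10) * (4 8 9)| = |(4 8 9 10 6)| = 5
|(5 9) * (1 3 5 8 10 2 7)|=|(1 3 5 9 8 10 2 7)|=8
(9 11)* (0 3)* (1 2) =(0 3)(1 2)(9 11) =[3, 2, 1, 0, 4, 5, 6, 7, 8, 11, 10, 9]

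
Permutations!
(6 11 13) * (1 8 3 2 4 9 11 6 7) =[0, 8, 4, 2, 9, 5, 6, 1, 3, 11, 10, 13, 12, 7] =(1 8 3 2 4 9 11 13 7)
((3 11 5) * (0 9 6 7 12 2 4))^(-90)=(0 9 6 7 12 2 4)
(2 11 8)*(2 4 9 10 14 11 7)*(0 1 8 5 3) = (0 1 8 4 9 10 14 11 5 3)(2 7) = [1, 8, 7, 0, 9, 3, 6, 2, 4, 10, 14, 5, 12, 13, 11]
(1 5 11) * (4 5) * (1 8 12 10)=(1 4 5 11 8 12 10)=[0, 4, 2, 3, 5, 11, 6, 7, 12, 9, 1, 8, 10]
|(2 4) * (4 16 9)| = 4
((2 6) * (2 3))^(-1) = (2 3 6)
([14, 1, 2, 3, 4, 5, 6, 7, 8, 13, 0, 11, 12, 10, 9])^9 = (0 10 13 9 14)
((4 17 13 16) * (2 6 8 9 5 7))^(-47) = ((2 6 8 9 5 7)(4 17 13 16))^(-47) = (2 6 8 9 5 7)(4 17 13 16)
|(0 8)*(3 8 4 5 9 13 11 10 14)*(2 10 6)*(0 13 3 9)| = 9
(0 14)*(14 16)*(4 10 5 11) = [16, 1, 2, 3, 10, 11, 6, 7, 8, 9, 5, 4, 12, 13, 0, 15, 14] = (0 16 14)(4 10 5 11)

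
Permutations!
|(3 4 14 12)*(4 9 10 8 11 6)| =|(3 9 10 8 11 6 4 14 12)| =9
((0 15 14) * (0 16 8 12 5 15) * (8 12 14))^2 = (5 8 16)(12 15 14)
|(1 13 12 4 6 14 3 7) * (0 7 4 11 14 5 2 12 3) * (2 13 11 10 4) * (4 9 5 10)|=|(0 7 1 11 14)(2 12 4 6 10 9 5 13 3)|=45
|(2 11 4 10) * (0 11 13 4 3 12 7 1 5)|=28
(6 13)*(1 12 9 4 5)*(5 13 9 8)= (1 12 8 5)(4 13 6 9)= [0, 12, 2, 3, 13, 1, 9, 7, 5, 4, 10, 11, 8, 6]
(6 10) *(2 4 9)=(2 4 9)(6 10)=[0, 1, 4, 3, 9, 5, 10, 7, 8, 2, 6]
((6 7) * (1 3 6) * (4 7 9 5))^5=(1 4 9 3 7 5 6)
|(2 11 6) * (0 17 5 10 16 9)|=6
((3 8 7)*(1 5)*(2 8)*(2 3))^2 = (2 7 8)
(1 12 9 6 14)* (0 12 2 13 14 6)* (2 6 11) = (0 12 9)(1 6 11 2 13 14) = [12, 6, 13, 3, 4, 5, 11, 7, 8, 0, 10, 2, 9, 14, 1]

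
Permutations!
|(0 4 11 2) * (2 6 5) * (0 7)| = |(0 4 11 6 5 2 7)| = 7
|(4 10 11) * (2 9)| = |(2 9)(4 10 11)| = 6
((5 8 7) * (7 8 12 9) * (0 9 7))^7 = (0 9)(5 12 7)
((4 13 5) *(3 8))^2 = (4 5 13)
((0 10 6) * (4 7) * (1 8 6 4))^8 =(0 10 4 7 1 8 6)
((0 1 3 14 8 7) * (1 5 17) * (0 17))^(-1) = (0 5)(1 17 7 8 14 3) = ((0 5)(1 3 14 8 7 17))^(-1)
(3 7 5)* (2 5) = [0, 1, 5, 7, 4, 3, 6, 2] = (2 5 3 7)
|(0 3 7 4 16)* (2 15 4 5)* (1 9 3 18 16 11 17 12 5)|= |(0 18 16)(1 9 3 7)(2 15 4 11 17 12 5)|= 84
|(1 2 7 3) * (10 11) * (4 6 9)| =12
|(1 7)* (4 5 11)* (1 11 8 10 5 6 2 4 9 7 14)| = |(1 14)(2 4 6)(5 8 10)(7 11 9)| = 6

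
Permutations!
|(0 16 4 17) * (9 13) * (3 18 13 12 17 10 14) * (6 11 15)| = |(0 16 4 10 14 3 18 13 9 12 17)(6 11 15)| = 33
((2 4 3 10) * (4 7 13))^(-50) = ((2 7 13 4 3 10))^(-50) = (2 3 13)(4 7 10)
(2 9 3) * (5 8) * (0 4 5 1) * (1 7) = [4, 0, 9, 2, 5, 8, 6, 1, 7, 3] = (0 4 5 8 7 1)(2 9 3)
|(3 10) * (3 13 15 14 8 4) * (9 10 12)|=|(3 12 9 10 13 15 14 8 4)|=9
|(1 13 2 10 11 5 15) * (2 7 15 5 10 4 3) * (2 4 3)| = |(1 13 7 15)(2 3 4)(10 11)| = 12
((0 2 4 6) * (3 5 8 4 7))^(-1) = (0 6 4 8 5 3 7 2)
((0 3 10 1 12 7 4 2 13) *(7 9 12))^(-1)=((0 3 10 1 7 4 2 13)(9 12))^(-1)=(0 13 2 4 7 1 10 3)(9 12)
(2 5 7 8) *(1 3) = [0, 3, 5, 1, 4, 7, 6, 8, 2] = (1 3)(2 5 7 8)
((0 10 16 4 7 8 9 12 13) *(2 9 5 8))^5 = ((0 10 16 4 7 2 9 12 13)(5 8))^5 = (0 2 10 9 16 12 4 13 7)(5 8)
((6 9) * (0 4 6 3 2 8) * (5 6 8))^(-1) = (0 8 4)(2 3 9 6 5)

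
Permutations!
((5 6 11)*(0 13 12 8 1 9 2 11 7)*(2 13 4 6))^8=((0 4 6 7)(1 9 13 12 8)(2 11 5))^8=(1 12 9 8 13)(2 5 11)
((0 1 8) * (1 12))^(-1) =((0 12 1 8))^(-1) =(0 8 1 12)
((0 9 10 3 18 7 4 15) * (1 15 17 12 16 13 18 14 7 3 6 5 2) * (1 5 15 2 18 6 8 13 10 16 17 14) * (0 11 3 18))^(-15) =((18)(0 9 16 10 8 13 6 15 11 3 1 2 5)(4 14 7)(12 17))^(-15) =(18)(0 2 3 15 13 10 9 5 1 11 6 8 16)(12 17)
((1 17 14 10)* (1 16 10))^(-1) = ((1 17 14)(10 16))^(-1) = (1 14 17)(10 16)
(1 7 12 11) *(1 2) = (1 7 12 11 2) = [0, 7, 1, 3, 4, 5, 6, 12, 8, 9, 10, 2, 11]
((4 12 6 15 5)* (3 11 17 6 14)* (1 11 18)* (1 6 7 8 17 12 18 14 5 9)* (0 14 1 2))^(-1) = ((0 14 3 1 11 12 5 4 18 6 15 9 2)(7 8 17))^(-1) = (0 2 9 15 6 18 4 5 12 11 1 3 14)(7 17 8)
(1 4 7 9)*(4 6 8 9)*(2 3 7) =[0, 6, 3, 7, 2, 5, 8, 4, 9, 1] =(1 6 8 9)(2 3 7 4)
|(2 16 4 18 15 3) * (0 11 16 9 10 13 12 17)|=|(0 11 16 4 18 15 3 2 9 10 13 12 17)|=13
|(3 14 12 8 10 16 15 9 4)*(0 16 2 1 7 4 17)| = 45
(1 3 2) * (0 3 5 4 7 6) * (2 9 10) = [3, 5, 1, 9, 7, 4, 0, 6, 8, 10, 2] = (0 3 9 10 2 1 5 4 7 6)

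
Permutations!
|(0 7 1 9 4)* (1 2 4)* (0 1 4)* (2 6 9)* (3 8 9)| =|(0 7 6 3 8 9 4 1 2)| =9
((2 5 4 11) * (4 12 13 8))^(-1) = (2 11 4 8 13 12 5)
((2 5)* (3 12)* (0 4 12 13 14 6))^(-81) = ((0 4 12 3 13 14 6)(2 5))^(-81) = (0 3 6 12 14 4 13)(2 5)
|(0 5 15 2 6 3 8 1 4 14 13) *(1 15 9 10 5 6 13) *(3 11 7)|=9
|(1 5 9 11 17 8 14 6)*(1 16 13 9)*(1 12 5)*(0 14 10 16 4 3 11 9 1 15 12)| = 15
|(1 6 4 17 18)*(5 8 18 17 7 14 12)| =|(1 6 4 7 14 12 5 8 18)| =9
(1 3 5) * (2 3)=(1 2 3 5)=[0, 2, 3, 5, 4, 1]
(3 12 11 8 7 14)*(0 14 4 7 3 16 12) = [14, 1, 2, 0, 7, 5, 6, 4, 3, 9, 10, 8, 11, 13, 16, 15, 12] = (0 14 16 12 11 8 3)(4 7)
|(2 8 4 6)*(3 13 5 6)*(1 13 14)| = |(1 13 5 6 2 8 4 3 14)| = 9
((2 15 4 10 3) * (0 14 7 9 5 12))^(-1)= (0 12 5 9 7 14)(2 3 10 4 15)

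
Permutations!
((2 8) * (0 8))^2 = (0 2 8) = ((0 8 2))^2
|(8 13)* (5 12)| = 2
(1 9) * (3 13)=(1 9)(3 13)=[0, 9, 2, 13, 4, 5, 6, 7, 8, 1, 10, 11, 12, 3]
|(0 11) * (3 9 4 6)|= |(0 11)(3 9 4 6)|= 4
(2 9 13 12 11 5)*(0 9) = [9, 1, 0, 3, 4, 2, 6, 7, 8, 13, 10, 5, 11, 12] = (0 9 13 12 11 5 2)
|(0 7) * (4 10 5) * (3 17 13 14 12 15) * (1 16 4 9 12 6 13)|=30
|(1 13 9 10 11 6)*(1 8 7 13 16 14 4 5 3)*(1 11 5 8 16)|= |(3 11 6 16 14 4 8 7 13 9 10 5)|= 12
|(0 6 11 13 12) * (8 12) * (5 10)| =|(0 6 11 13 8 12)(5 10)| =6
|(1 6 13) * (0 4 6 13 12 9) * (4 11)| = 6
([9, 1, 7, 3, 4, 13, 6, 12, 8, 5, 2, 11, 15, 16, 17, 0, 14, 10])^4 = [16, 1, 0, 3, 4, 17, 6, 9, 8, 14, 15, 11, 5, 10, 7, 13, 2, 12]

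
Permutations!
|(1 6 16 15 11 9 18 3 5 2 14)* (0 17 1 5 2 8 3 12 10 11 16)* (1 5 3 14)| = |(0 17 5 8 14 3 2 1 6)(9 18 12 10 11)(15 16)| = 90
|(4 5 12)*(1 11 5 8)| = |(1 11 5 12 4 8)| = 6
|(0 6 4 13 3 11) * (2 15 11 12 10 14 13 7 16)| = |(0 6 4 7 16 2 15 11)(3 12 10 14 13)| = 40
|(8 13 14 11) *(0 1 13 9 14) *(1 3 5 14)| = 9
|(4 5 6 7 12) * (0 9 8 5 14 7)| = 20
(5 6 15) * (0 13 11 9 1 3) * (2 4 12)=(0 13 11 9 1 3)(2 4 12)(5 6 15)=[13, 3, 4, 0, 12, 6, 15, 7, 8, 1, 10, 9, 2, 11, 14, 5]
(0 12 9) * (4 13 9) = (0 12 4 13 9) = [12, 1, 2, 3, 13, 5, 6, 7, 8, 0, 10, 11, 4, 9]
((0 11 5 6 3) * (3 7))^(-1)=(0 3 7 6 5 11)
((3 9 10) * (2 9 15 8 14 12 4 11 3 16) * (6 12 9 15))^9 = ((2 15 8 14 9 10 16)(3 6 12 4 11))^9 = (2 8 9 16 15 14 10)(3 11 4 12 6)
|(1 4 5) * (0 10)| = 6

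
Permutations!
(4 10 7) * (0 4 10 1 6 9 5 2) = (0 4 1 6 9 5 2)(7 10) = [4, 6, 0, 3, 1, 2, 9, 10, 8, 5, 7]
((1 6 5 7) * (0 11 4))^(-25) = ((0 11 4)(1 6 5 7))^(-25) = (0 4 11)(1 7 5 6)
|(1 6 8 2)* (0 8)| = 5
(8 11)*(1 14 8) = (1 14 8 11) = [0, 14, 2, 3, 4, 5, 6, 7, 11, 9, 10, 1, 12, 13, 8]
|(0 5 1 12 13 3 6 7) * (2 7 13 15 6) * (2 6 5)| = |(0 2 7)(1 12 15 5)(3 6 13)| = 12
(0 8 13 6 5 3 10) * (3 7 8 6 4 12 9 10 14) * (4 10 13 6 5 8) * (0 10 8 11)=[5, 1, 2, 14, 12, 7, 11, 4, 6, 13, 10, 0, 9, 8, 3]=(0 5 7 4 12 9 13 8 6 11)(3 14)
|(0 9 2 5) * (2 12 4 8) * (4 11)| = 8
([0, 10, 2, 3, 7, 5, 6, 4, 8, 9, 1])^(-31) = [0, 10, 2, 3, 7, 5, 6, 4, 8, 9, 1]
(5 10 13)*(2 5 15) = (2 5 10 13 15) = [0, 1, 5, 3, 4, 10, 6, 7, 8, 9, 13, 11, 12, 15, 14, 2]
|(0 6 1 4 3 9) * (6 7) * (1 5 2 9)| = |(0 7 6 5 2 9)(1 4 3)| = 6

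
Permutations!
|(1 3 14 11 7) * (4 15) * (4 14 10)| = |(1 3 10 4 15 14 11 7)| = 8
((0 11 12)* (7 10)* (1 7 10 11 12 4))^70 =(12)(1 11)(4 7)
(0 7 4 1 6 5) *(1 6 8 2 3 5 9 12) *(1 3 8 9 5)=(0 7 4 6 5)(1 9 12 3)(2 8)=[7, 9, 8, 1, 6, 0, 5, 4, 2, 12, 10, 11, 3]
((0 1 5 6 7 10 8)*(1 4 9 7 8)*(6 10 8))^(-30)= (10)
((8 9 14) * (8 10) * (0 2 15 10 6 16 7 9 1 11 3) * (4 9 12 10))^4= ((0 2 15 4 9 14 6 16 7 12 10 8 1 11 3))^4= (0 9 7 1 2 14 12 11 15 6 10 3 4 16 8)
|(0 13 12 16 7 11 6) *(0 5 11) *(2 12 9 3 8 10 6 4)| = 14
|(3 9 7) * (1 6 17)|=|(1 6 17)(3 9 7)|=3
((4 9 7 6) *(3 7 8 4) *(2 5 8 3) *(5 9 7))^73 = ((2 9 3 5 8 4 7 6))^73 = (2 9 3 5 8 4 7 6)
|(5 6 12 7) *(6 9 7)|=|(5 9 7)(6 12)|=6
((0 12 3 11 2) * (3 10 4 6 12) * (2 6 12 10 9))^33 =((0 3 11 6 10 4 12 9 2))^33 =(0 12 6)(2 4 11)(3 9 10)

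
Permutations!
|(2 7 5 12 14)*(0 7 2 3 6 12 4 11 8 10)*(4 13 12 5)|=6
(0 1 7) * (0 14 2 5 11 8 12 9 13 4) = (0 1 7 14 2 5 11 8 12 9 13 4) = [1, 7, 5, 3, 0, 11, 6, 14, 12, 13, 10, 8, 9, 4, 2]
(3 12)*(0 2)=(0 2)(3 12)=[2, 1, 0, 12, 4, 5, 6, 7, 8, 9, 10, 11, 3]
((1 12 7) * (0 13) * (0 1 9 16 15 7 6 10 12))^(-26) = (0 13 1)(6 10 12)(7 16)(9 15)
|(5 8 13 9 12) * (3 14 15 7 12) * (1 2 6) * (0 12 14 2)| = |(0 12 5 8 13 9 3 2 6 1)(7 14 15)| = 30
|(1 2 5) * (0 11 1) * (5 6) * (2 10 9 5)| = 6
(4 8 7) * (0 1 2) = (0 1 2)(4 8 7) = [1, 2, 0, 3, 8, 5, 6, 4, 7]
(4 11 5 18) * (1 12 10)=(1 12 10)(4 11 5 18)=[0, 12, 2, 3, 11, 18, 6, 7, 8, 9, 1, 5, 10, 13, 14, 15, 16, 17, 4]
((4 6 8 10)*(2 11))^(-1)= ((2 11)(4 6 8 10))^(-1)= (2 11)(4 10 8 6)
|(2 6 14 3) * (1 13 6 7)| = 7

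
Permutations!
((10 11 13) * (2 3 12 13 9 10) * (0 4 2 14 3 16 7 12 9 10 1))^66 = ((0 4 2 16 7 12 13 14 3 9 1)(10 11))^66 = (16)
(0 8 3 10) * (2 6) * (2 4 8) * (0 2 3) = (0 3 10 2 6 4 8) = [3, 1, 6, 10, 8, 5, 4, 7, 0, 9, 2]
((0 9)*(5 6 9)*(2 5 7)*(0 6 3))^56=((0 7 2 5 3)(6 9))^56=(9)(0 7 2 5 3)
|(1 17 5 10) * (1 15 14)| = |(1 17 5 10 15 14)| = 6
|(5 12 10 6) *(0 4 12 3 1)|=|(0 4 12 10 6 5 3 1)|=8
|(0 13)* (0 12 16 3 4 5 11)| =|(0 13 12 16 3 4 5 11)| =8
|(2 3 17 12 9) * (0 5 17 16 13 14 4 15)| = 12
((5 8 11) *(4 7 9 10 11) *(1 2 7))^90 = ((1 2 7 9 10 11 5 8 4))^90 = (11)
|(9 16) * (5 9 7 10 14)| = |(5 9 16 7 10 14)| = 6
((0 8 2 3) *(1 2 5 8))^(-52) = (8)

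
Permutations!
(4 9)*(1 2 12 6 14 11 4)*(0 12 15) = [12, 2, 15, 3, 9, 5, 14, 7, 8, 1, 10, 4, 6, 13, 11, 0] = (0 12 6 14 11 4 9 1 2 15)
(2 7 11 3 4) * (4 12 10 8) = (2 7 11 3 12 10 8 4) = [0, 1, 7, 12, 2, 5, 6, 11, 4, 9, 8, 3, 10]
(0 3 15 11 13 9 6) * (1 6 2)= [3, 6, 1, 15, 4, 5, 0, 7, 8, 2, 10, 13, 12, 9, 14, 11]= (0 3 15 11 13 9 2 1 6)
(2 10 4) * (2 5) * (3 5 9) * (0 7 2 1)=[7, 0, 10, 5, 9, 1, 6, 2, 8, 3, 4]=(0 7 2 10 4 9 3 5 1)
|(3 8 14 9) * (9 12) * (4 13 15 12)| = 8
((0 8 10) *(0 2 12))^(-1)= ((0 8 10 2 12))^(-1)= (0 12 2 10 8)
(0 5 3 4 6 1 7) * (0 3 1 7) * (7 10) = [5, 0, 2, 4, 6, 1, 10, 3, 8, 9, 7] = (0 5 1)(3 4 6 10 7)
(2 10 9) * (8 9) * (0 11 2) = (0 11 2 10 8 9) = [11, 1, 10, 3, 4, 5, 6, 7, 9, 0, 8, 2]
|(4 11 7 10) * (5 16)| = 4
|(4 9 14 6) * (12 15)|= |(4 9 14 6)(12 15)|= 4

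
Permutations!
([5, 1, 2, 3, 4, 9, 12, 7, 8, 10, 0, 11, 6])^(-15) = (0 5 9 10)(6 12)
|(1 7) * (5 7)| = 3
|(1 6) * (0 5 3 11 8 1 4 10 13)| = 10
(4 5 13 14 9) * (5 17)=[0, 1, 2, 3, 17, 13, 6, 7, 8, 4, 10, 11, 12, 14, 9, 15, 16, 5]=(4 17 5 13 14 9)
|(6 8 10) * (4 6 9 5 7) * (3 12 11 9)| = 10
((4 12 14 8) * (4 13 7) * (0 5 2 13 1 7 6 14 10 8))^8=((0 5 2 13 6 14)(1 7 4 12 10 8))^8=(0 2 6)(1 4 10)(5 13 14)(7 12 8)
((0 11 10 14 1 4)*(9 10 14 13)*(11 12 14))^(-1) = ((0 12 14 1 4)(9 10 13))^(-1) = (0 4 1 14 12)(9 13 10)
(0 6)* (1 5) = (0 6)(1 5) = [6, 5, 2, 3, 4, 1, 0]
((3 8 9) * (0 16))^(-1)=((0 16)(3 8 9))^(-1)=(0 16)(3 9 8)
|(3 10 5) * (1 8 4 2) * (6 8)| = 15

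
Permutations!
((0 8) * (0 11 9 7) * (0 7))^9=((0 8 11 9))^9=(0 8 11 9)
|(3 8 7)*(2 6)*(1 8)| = |(1 8 7 3)(2 6)| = 4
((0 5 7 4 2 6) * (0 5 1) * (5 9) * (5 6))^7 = (0 1)(2 4 7 5)(6 9)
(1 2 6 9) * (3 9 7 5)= (1 2 6 7 5 3 9)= [0, 2, 6, 9, 4, 3, 7, 5, 8, 1]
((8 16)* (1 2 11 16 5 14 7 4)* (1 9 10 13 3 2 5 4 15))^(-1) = (1 15 7 14 5)(2 3 13 10 9 4 8 16 11)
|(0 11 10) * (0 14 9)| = 5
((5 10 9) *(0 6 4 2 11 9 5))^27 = (0 2)(4 9)(5 10)(6 11)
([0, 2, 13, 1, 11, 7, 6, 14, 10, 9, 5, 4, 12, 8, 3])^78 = (1 7 8)(2 14 10)(3 5 13)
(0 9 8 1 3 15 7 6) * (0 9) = (1 3 15 7 6 9 8) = [0, 3, 2, 15, 4, 5, 9, 6, 1, 8, 10, 11, 12, 13, 14, 7]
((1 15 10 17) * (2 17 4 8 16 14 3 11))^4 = (1 8 11 15 16 2 10 14 17 4 3)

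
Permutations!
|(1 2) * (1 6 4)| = |(1 2 6 4)| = 4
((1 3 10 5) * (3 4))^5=(10)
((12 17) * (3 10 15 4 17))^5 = ((3 10 15 4 17 12))^5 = (3 12 17 4 15 10)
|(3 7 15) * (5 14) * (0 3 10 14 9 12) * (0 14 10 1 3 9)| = 20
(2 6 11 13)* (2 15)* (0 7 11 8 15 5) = [7, 1, 6, 3, 4, 0, 8, 11, 15, 9, 10, 13, 12, 5, 14, 2] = (0 7 11 13 5)(2 6 8 15)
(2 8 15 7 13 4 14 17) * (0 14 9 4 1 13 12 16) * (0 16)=(0 14 17 2 8 15 7 12)(1 13)(4 9)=[14, 13, 8, 3, 9, 5, 6, 12, 15, 4, 10, 11, 0, 1, 17, 7, 16, 2]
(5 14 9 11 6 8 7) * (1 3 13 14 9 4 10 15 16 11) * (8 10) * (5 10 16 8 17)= (1 3 13 14 4 17 5 9)(6 16 11)(7 10 15 8)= [0, 3, 2, 13, 17, 9, 16, 10, 7, 1, 15, 6, 12, 14, 4, 8, 11, 5]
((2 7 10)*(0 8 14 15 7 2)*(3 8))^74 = (0 15 3 7 8 10 14)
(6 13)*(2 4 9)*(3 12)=(2 4 9)(3 12)(6 13)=[0, 1, 4, 12, 9, 5, 13, 7, 8, 2, 10, 11, 3, 6]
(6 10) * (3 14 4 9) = (3 14 4 9)(6 10) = [0, 1, 2, 14, 9, 5, 10, 7, 8, 3, 6, 11, 12, 13, 4]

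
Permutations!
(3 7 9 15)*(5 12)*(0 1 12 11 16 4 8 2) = (0 1 12 5 11 16 4 8 2)(3 7 9 15) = [1, 12, 0, 7, 8, 11, 6, 9, 2, 15, 10, 16, 5, 13, 14, 3, 4]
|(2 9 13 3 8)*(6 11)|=|(2 9 13 3 8)(6 11)|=10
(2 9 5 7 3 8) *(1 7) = (1 7 3 8 2 9 5) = [0, 7, 9, 8, 4, 1, 6, 3, 2, 5]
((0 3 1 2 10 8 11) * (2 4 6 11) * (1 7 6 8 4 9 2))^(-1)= (0 11 6 7 3)(1 8 4 10 2 9)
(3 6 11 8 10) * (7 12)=[0, 1, 2, 6, 4, 5, 11, 12, 10, 9, 3, 8, 7]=(3 6 11 8 10)(7 12)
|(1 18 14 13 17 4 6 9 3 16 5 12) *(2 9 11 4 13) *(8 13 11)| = 18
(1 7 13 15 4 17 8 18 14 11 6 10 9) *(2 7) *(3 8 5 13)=(1 2 7 3 8 18 14 11 6 10 9)(4 17 5 13 15)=[0, 2, 7, 8, 17, 13, 10, 3, 18, 1, 9, 6, 12, 15, 11, 4, 16, 5, 14]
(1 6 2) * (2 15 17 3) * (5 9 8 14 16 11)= (1 6 15 17 3 2)(5 9 8 14 16 11)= [0, 6, 1, 2, 4, 9, 15, 7, 14, 8, 10, 5, 12, 13, 16, 17, 11, 3]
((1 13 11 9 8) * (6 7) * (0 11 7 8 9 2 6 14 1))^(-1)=(0 8 6 2 11)(1 14 7 13)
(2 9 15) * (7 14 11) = (2 9 15)(7 14 11) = [0, 1, 9, 3, 4, 5, 6, 14, 8, 15, 10, 7, 12, 13, 11, 2]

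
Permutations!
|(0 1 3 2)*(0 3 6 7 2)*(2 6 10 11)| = 6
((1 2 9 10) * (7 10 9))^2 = (1 7)(2 10)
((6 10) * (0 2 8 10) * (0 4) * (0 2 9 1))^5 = (10)(0 1 9)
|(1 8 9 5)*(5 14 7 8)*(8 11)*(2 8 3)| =|(1 5)(2 8 9 14 7 11 3)| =14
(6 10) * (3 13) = [0, 1, 2, 13, 4, 5, 10, 7, 8, 9, 6, 11, 12, 3] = (3 13)(6 10)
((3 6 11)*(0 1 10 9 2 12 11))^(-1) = (0 6 3 11 12 2 9 10 1)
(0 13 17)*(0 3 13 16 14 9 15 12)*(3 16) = [3, 1, 2, 13, 4, 5, 6, 7, 8, 15, 10, 11, 0, 17, 9, 12, 14, 16] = (0 3 13 17 16 14 9 15 12)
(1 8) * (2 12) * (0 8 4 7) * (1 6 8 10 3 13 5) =(0 10 3 13 5 1 4 7)(2 12)(6 8) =[10, 4, 12, 13, 7, 1, 8, 0, 6, 9, 3, 11, 2, 5]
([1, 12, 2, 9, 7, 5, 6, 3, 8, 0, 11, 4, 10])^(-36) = [0, 1, 2, 3, 4, 5, 6, 7, 8, 9, 10, 11, 12]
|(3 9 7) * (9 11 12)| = |(3 11 12 9 7)| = 5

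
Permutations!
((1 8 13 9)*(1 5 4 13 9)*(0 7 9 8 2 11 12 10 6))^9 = (0 12 1 5)(2 4 7 10)(6 11 13 9)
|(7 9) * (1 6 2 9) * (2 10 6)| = 4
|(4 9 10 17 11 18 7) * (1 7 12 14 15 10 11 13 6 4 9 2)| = 14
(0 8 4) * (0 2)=[8, 1, 0, 3, 2, 5, 6, 7, 4]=(0 8 4 2)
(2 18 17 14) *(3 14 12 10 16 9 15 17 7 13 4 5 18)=(2 3 14)(4 5 18 7 13)(9 15 17 12 10 16)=[0, 1, 3, 14, 5, 18, 6, 13, 8, 15, 16, 11, 10, 4, 2, 17, 9, 12, 7]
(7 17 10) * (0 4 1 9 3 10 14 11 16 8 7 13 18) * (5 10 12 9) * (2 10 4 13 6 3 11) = [13, 5, 10, 12, 1, 4, 3, 17, 7, 11, 6, 16, 9, 18, 2, 15, 8, 14, 0] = (0 13 18)(1 5 4)(2 10 6 3 12 9 11 16 8 7 17 14)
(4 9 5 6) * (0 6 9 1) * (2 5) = (0 6 4 1)(2 5 9) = [6, 0, 5, 3, 1, 9, 4, 7, 8, 2]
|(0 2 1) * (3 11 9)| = |(0 2 1)(3 11 9)| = 3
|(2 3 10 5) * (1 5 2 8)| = |(1 5 8)(2 3 10)| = 3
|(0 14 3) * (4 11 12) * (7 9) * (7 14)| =15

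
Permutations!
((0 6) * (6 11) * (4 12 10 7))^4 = ((0 11 6)(4 12 10 7))^4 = (12)(0 11 6)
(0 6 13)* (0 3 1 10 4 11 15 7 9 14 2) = [6, 10, 0, 1, 11, 5, 13, 9, 8, 14, 4, 15, 12, 3, 2, 7] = (0 6 13 3 1 10 4 11 15 7 9 14 2)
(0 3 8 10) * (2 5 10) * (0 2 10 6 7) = (0 3 8 10 2 5 6 7) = [3, 1, 5, 8, 4, 6, 7, 0, 10, 9, 2]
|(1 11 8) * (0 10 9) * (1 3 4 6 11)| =15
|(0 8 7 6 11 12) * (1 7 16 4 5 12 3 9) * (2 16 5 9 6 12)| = 30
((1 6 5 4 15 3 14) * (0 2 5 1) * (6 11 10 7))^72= (0 5 15 14 2 4 3)(1 10 6 11 7)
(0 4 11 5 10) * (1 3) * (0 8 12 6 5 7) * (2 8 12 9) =(0 4 11 7)(1 3)(2 8 9)(5 10 12 6) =[4, 3, 8, 1, 11, 10, 5, 0, 9, 2, 12, 7, 6]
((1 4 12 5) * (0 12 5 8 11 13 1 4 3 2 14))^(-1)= ((0 12 8 11 13 1 3 2 14)(4 5))^(-1)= (0 14 2 3 1 13 11 8 12)(4 5)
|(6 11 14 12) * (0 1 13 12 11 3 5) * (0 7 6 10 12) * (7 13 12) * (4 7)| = 10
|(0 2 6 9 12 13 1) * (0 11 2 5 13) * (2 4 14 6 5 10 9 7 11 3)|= 20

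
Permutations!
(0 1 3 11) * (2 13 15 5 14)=(0 1 3 11)(2 13 15 5 14)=[1, 3, 13, 11, 4, 14, 6, 7, 8, 9, 10, 0, 12, 15, 2, 5]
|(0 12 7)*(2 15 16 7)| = |(0 12 2 15 16 7)| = 6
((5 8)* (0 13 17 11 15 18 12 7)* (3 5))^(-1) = (0 7 12 18 15 11 17 13)(3 8 5)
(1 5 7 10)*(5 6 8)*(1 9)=(1 6 8 5 7 10 9)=[0, 6, 2, 3, 4, 7, 8, 10, 5, 1, 9]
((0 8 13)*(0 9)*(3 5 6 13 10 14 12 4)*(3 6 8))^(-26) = ((0 3 5 8 10 14 12 4 6 13 9))^(-26) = (0 4 8 9 12 5 13 14 3 6 10)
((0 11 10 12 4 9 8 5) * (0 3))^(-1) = (0 3 5 8 9 4 12 10 11)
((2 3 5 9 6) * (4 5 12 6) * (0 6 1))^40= ((0 6 2 3 12 1)(4 5 9))^40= (0 12 2)(1 3 6)(4 5 9)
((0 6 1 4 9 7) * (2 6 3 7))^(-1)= ((0 3 7)(1 4 9 2 6))^(-1)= (0 7 3)(1 6 2 9 4)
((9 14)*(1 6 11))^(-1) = (1 11 6)(9 14)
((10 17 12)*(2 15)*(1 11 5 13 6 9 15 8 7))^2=((1 11 5 13 6 9 15 2 8 7)(10 17 12))^2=(1 5 6 15 8)(2 7 11 13 9)(10 12 17)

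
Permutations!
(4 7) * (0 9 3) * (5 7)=(0 9 3)(4 5 7)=[9, 1, 2, 0, 5, 7, 6, 4, 8, 3]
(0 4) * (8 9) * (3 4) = [3, 1, 2, 4, 0, 5, 6, 7, 9, 8] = (0 3 4)(8 9)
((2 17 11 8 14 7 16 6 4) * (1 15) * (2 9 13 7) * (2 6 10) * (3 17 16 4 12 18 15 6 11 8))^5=((1 6 12 18 15)(2 16 10)(3 17 8 14 11)(4 9 13 7))^5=(18)(2 10 16)(4 9 13 7)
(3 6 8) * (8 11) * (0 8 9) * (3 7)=(0 8 7 3 6 11 9)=[8, 1, 2, 6, 4, 5, 11, 3, 7, 0, 10, 9]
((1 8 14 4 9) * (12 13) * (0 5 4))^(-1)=(0 14 8 1 9 4 5)(12 13)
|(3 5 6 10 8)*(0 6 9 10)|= 10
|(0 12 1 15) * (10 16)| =4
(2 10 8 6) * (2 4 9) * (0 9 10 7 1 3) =(0 9 2 7 1 3)(4 10 8 6) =[9, 3, 7, 0, 10, 5, 4, 1, 6, 2, 8]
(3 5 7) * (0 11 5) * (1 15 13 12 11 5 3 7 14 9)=(0 5 14 9 1 15 13 12 11 3)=[5, 15, 2, 0, 4, 14, 6, 7, 8, 1, 10, 3, 11, 12, 9, 13]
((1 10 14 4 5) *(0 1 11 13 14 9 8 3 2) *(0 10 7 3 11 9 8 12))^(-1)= ((0 1 7 3 2 10 8 11 13 14 4 5 9 12))^(-1)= (0 12 9 5 4 14 13 11 8 10 2 3 7 1)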